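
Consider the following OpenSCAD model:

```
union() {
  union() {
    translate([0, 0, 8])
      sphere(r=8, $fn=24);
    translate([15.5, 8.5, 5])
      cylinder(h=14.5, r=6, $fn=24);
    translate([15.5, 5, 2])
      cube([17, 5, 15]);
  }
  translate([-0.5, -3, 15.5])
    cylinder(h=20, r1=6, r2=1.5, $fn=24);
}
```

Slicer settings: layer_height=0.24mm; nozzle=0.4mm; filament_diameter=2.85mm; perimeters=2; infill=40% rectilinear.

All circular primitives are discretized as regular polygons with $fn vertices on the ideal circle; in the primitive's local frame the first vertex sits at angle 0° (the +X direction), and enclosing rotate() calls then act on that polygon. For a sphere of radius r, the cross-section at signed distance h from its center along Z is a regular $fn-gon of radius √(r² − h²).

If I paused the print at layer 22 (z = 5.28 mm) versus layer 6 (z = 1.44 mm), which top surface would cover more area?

layer 22 (z = 5.28 mm)

Layer 22 (z = 5.28): the r=8 sphere contributes a regular 24-gon of circumradius √(8²−2.72²) = 7.523 (area = (24/2)·7.523²·sin(360°/24) = 175.79 mm²); the r=6 cylinder at (15.5, 8.5) gives a regular 24-gon of circumradius 6 (constant along its height) (area = (24/2)·6.000²·sin(360°/24) = 111.81 mm²); the cube at (15.5, 5) is present — its section is the full 17×5 rectangle (area 85.00 mm²); Taking the union: the regions partially overlap — summed areas 372.60 mm² minus the doubly-counted overlap 28.47 mm² gives 344.14 mm² — area = 344.14 mm²; the cone at (-0.5, -3) is absent (z outside [15.5, 35.5]); Taking the union: only that combined region is present, so the union is just that shape — area = 344.14 mm². So its area = 344.14 mm². Layer 6 (z = 1.44): the r=8 sphere slices to a regular 24-gon of circumradius 4.579 (√(r²−h²) with h=6.56 from center) (area = (24/2)·4.579²·sin(360°/24) = 65.12 mm²); the cylinder at (15.5, 8.5) is not intersected at this z (z outside [5, 19.5]); the cube at (15.5, 5) is absent (z outside [2, 17]); Combining (union): only the r=8 sphere is present, so the union is just that shape — area = 65.12 mm²; the cone at (-0.5, -3) does not reach this height (z outside [15.5, 35.5]); Taking the union: only the result so far is present, so the union is just that shape — area = 65.12 mm². So its area = 65.12 mm². Layer 22 is larger (344.14 vs 65.12 mm²).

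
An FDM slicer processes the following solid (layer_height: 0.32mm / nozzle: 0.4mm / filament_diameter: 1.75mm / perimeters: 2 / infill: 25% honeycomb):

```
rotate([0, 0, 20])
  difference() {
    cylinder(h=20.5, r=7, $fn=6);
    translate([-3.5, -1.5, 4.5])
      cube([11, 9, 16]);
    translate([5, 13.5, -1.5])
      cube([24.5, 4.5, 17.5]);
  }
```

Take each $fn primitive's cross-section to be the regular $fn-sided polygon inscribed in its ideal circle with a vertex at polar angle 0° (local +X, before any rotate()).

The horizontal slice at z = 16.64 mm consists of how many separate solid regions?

1

At z = 16.64 mm: the r=7 cylinder contributes a regular 6-gon of circumradius 7; the cube at (-3.5, -1.5) is present — its section is the full 11×9 rectangle; the cube at (5, 13.5) does not reach this height (z outside [-1.5, 16]); Taking the first minus the rest: starting from the r=7 cylinder, the 11×9 cube at (-3.5, -1.5) partially overlaps it — only the 68.14 mm² overlap (of its 99.00 mm²) is removed, clipping the outline — 1 connected region; (whole slice rotated 20° about Z — lengths, areas and connectivity unchanged). The result has 1 disconnected region.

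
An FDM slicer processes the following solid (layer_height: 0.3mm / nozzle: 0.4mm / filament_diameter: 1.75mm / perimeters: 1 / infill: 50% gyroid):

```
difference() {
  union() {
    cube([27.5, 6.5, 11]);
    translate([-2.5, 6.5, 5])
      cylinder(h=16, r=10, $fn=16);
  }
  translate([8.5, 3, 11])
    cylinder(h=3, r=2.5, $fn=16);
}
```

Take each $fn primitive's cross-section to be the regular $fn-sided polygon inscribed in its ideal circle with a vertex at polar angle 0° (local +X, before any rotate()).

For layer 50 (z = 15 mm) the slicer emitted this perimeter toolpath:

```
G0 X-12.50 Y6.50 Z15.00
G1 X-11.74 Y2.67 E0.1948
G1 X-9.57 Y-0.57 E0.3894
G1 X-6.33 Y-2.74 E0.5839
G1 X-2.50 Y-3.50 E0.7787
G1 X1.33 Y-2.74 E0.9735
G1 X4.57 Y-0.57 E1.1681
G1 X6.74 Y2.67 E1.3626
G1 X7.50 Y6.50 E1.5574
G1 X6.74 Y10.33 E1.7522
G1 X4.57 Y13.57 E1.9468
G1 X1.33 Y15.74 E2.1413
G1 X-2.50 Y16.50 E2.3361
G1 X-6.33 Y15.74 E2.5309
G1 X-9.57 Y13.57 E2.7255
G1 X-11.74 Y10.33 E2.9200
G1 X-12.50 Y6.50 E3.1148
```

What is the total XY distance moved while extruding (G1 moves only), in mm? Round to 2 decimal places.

62.43 mm

Sum the Euclidean lengths of each G1 segment: total = 62.43 mm.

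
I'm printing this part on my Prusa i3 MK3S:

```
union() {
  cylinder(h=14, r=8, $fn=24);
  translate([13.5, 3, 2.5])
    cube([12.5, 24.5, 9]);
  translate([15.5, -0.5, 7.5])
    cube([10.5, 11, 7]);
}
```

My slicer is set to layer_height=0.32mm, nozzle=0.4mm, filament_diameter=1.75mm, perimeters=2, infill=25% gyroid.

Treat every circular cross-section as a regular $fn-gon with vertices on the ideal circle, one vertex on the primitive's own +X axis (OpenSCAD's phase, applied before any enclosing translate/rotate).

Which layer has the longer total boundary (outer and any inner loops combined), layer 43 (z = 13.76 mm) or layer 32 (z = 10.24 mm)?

Layer 43 (z = 13.76): the cylinder: section is a regular 24-gon, circumradius r=8 (perimeter = 2·24·8.000·sin(180°/24) = 50.12 mm); the cube at (13.5, 3) does not reach this height (z outside [2.5, 11.5]); the 10.5×11 cube at (15.5, -0.5) contributes its full rectangle (perimeter 43.00 mm); Combining (union): the 2 present regions are separate (no shared area or edge), so areas and boundary lengths simply add and each stays a separate island — boundary = 93.12 mm. So its perimeter = 93.12 mm. Layer 32 (z = 10.24): the cylinder: section is a regular 24-gon, circumradius r=8 (perimeter = 2·24·8.000·sin(180°/24) = 50.12 mm); the cube at (13.5, 3) is present — its section is the full 12.5×24.5 rectangle (perimeter 74.00 mm); the cube at (15.5, -0.5) (footprint 10.5×11) is included at this height (perimeter 43.00 mm); Taking the union: the regions partially overlap (shared area 78.75 mm²), so the edge portions inside another operand are dropped and the merged outline is re-measured after clipping — boundary = 131.12 mm. So its perimeter = 131.12 mm. Layer 32 is larger (131.12 vs 93.12 mm).

layer 32 (z = 10.24 mm)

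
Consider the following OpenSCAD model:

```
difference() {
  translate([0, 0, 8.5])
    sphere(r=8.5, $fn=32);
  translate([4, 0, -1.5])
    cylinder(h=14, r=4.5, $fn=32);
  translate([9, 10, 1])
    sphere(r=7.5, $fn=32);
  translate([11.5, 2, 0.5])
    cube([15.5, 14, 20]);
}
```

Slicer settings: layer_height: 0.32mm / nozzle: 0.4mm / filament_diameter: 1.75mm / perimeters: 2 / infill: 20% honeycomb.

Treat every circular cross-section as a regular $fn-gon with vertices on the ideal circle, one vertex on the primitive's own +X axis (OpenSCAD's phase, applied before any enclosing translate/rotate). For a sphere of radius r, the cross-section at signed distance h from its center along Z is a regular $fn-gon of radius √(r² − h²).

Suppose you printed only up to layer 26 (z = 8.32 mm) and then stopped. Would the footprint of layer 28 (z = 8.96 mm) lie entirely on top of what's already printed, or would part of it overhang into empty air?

entirely on top

Compare the two slices. At z = 8.32: the r=8.5 sphere contributes a regular 32-gon of circumradius √(8.5²−0.18²) = 8.498 (area = (32/2)·8.498²·sin(360°/32) = 225.42 mm²); the r=4.5 cylinder at (4, 0) contributes a regular 32-gon of circumradius 4.5 (area = (32/2)·4.500²·sin(360°/32) = 63.21 mm²); the sphere at (9, 10): section is a regular 32-gon, circumradius = √(r²−h²) = √(7.5²−7.32²) = 1.633 (area = (32/2)·1.633²·sin(360°/32) = 8.33 mm²); the cube at (11.5, 2) (footprint 15.5×14) is included at this height (area 217.00 mm²); After the difference (first − rest): starting from the r=8.5 sphere (225.42 mm²), the r=4.5 cylinder at (4, 0) partially overlaps it — only the 63.21 mm² overlap (of its 63.21 mm²) is removed, clipping the outline; the r=7.5 sphere at (9, 10) misses the remaining region (no effect); the 15.5×14 cube at (11.5, 2) misses the remaining region (no effect) — area = 162.22 mm². At z = 8.96: the r=8.5 sphere contributes a regular 32-gon of circumradius √(8.5²−0.46²) = 8.488 (area = (32/2)·8.488²·sin(360°/32) = 224.86 mm²); the r=4.5 cylinder at (4, 0) gives a regular 32-gon of circumradius 4.5 (constant along its height) (area = (32/2)·4.500²·sin(360°/32) = 63.21 mm²); the sphere at (9, 10) is not intersected at this z (|z−center|=7.960 > r=7.5); the cube at (11.5, 2) is present — its section is the full 15.5×14 rectangle (area 217.00 mm²); Subtracting the remaining from the first: starting from the r=8.5 sphere (224.86 mm²), the r=4.5 cylinder at (4, 0) partially overlaps it — only the 63.19 mm² overlap (of its 63.21 mm²) is removed, clipping the outline; the 15.5×14 cube at (11.5, 2) misses the remaining region (no effect) — area = 161.68 mm². Checking containment: the cross-section at z = 8.96 is a subset of the cross-section at z = 8.32.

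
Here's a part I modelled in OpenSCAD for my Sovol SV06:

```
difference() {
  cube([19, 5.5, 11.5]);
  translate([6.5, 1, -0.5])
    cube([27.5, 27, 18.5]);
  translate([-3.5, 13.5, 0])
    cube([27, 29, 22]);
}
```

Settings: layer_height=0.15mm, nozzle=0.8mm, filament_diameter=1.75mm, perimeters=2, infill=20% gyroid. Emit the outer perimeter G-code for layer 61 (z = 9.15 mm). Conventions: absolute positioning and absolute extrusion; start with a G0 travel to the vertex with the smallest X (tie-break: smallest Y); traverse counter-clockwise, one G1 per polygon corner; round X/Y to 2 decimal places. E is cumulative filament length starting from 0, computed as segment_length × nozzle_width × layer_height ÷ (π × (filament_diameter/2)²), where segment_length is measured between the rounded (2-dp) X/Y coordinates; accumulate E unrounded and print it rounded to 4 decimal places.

At z = 9.15 mm: the cube is present — its section is the full 19×5.5 rectangle; the cube at (6.5, 1) is present — its section is the full 27.5×27 rectangle; the cube at (-3.5, 13.5) is present — its section is the full 27×29 rectangle; After the difference (first − rest): starting from the 19×5.5 cube, the 27.5×27 cube at (6.5, 1) partially overlaps it — only the 56.25 mm² overlap (of its 742.50 mm²) is removed, clipping the outline; the 27×29 cube at (-3.5, 13.5) misses the remaining region (no effect) — 1 connected region. The outline is a single polygon with 6 vertices. Extrusion per mm of travel: 0.8 × 0.15 / (π × 0.875²) = 0.049890. Accumulating E over each segment gives final E = 2.4446.

G0 X0.00 Y0.00 Z9.15
G1 X19.00 Y0.00 E0.9479
G1 X19.00 Y1.00 E0.9978
G1 X6.50 Y1.00 E1.6214
G1 X6.50 Y5.50 E1.8459
G1 X0.00 Y5.50 E2.1702
G1 X0.00 Y0.00 E2.4446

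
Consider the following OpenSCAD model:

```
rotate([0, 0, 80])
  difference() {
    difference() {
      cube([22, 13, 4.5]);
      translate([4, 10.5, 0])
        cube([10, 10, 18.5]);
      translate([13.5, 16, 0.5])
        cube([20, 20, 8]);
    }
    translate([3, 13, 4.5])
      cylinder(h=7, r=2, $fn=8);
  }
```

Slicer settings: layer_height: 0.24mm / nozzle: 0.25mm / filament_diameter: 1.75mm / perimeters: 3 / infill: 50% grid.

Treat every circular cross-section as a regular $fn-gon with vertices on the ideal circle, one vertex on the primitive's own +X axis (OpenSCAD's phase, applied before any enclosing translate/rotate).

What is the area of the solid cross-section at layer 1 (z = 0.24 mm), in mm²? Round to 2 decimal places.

261.00 mm²

At z = 0.24 mm: the cube (footprint 22×13) is included at this height (area 286.00 mm²); the cube at (4, 10.5) (footprint 10×10) is included at this height (area 100.00 mm²); the cube at (13.5, 16) does not reach this height (z outside [0.5, 8.5]); Subtracting the remaining from the first: starting from the 22×13 cube (286.00 mm²), the 10×10 cube at (4, 10.5) partially overlaps it — only the 25.00 mm² overlap (of its 100.00 mm²) is removed, clipping the outline — area = 261.00 mm²; the cylinder at (3, 13) is absent (z outside [4.5, 11.5]); Subtracting the remaining from the first: none of the subtracted shapes is present at this height, so that combined region is unchanged — area = 261.00 mm²; (rotated 80° about Z; rotation is an isometry so areas/perimeters/island counts are preserved). Overall, the cross-section is a single solid region. Net area = 261.00 mm².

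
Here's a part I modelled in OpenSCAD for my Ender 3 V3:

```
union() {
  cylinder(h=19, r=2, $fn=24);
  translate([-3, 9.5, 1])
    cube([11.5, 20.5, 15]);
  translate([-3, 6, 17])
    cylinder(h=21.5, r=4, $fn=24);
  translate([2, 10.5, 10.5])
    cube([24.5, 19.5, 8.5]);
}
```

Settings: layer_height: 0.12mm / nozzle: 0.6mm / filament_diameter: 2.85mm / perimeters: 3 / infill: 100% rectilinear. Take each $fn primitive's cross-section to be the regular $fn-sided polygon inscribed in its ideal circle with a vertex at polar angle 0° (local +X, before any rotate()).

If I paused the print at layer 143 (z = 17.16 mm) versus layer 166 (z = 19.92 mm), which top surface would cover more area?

layer 143 (z = 17.16 mm)

Layer 143 (z = 17.16): the r=2 cylinder contributes a regular 24-gon of circumradius 2 (area = (24/2)·2.000²·sin(360°/24) = 12.42 mm²); the cube at (-3, 9.5) is not intersected at this z (z outside [1, 16]); the r=4 cylinder at (-3, 6) contributes a regular 24-gon of circumradius 4 (area = (24/2)·4.000²·sin(360°/24) = 49.69 mm²); the cube at (2, 10.5) is present — its section is the full 24.5×19.5 rectangle (area 477.75 mm²); Merging all regions: the 3 present regions are separate (no shared area or edge), so areas and boundary lengths simply add and each stays a separate island — area = 539.87 mm². So its area = 539.87 mm². Layer 166 (z = 19.92): the cylinder is not intersected at this z (z outside [0, 19]); the cube at (-3, 9.5) is not intersected at this z (z outside [1, 16]); the r=4 cylinder at (-3, 6) gives a regular 24-gon of circumradius 4 (constant along its height) (area = (24/2)·4.000²·sin(360°/24) = 49.69 mm²); the cube at (2, 10.5) does not reach this height (z outside [10.5, 19]); Taking the union: only the r=4 cylinder at (-3, 6) is present, so the union is just that shape — area = 49.69 mm². So its area = 49.69 mm². Layer 143 is larger (539.87 vs 49.69 mm²).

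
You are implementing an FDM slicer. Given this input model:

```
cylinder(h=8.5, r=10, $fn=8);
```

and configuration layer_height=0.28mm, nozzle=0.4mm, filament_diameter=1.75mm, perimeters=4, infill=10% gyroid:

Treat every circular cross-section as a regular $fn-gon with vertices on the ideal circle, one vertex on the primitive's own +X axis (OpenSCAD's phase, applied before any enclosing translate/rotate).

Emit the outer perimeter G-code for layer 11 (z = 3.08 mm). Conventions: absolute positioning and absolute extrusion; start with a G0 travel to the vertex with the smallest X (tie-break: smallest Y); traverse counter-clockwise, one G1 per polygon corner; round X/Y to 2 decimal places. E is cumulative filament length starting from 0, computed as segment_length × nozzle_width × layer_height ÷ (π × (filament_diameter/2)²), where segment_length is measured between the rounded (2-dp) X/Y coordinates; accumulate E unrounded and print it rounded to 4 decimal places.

G0 X-10.00 Y0.00 Z3.08
G1 X-7.07 Y-7.07 E0.3564
G1 X0.00 Y-10.00 E0.7127
G1 X7.07 Y-7.07 E1.0691
G1 X10.00 Y0.00 E1.4254
G1 X7.07 Y7.07 E1.7818
G1 X0.00 Y10.00 E2.1382
G1 X-7.07 Y7.07 E2.4945
G1 X-10.00 Y0.00 E2.8509

At z = 3.08 mm: the r=10 cylinder gives a regular 8-gon of circumradius 10 (constant along its height). The outline is a single polygon with 8 vertices. Extrusion per mm of travel: 0.4 × 0.28 / (π × 0.875²) = 0.046564. Accumulating E over each segment gives final E = 2.8509.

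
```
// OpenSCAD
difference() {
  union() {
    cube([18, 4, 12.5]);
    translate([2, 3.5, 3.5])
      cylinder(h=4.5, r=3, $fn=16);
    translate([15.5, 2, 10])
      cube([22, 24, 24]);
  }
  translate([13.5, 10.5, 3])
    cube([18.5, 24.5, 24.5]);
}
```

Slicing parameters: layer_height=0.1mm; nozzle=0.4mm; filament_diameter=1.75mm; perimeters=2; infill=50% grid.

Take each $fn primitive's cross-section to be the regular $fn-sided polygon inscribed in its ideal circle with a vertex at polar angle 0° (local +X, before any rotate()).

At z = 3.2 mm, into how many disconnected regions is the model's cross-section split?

1

At z = 3.2 mm: the 18×4 cube contributes its full rectangle; the cylinder at (2, 3.5) is absent (z outside [3.5, 8]); the cube at (15.5, 2) is not intersected at this z (z outside [10, 34]); Merging all regions: only the 18×4 cube is present, so the union is just that shape — 1 connected region; the cube at (13.5, 10.5) is present — its section is the full 18.5×24.5 rectangle; After the difference (first − rest): starting from that combined region, the 18.5×24.5 cube at (13.5, 10.5) misses the remaining region (no effect) — 1 connected region. The result has 1 disconnected region.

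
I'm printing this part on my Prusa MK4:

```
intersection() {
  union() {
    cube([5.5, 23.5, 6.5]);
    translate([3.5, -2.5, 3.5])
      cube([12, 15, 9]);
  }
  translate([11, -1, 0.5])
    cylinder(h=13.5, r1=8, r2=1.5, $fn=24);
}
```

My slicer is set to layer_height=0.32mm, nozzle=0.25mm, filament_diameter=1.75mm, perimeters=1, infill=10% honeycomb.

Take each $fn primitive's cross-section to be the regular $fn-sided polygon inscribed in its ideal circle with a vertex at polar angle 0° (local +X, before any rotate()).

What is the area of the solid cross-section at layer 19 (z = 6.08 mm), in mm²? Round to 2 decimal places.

At z = 6.08 mm: the cube (footprint 5.5×23.5) is included at this height (area 129.25 mm²); the cube at (3.5, -2.5) (footprint 12×15) is included at this height (area 180.00 mm²); Combining (union): the regions partially overlap — summed areas 309.25 mm² minus the doubly-counted overlap 25.00 mm² gives 284.25 mm² — area = 284.25 mm²; the cone at (11, -1): at t=0.413 of its height the radius interpolates to r₁+(r₂−r₁)t = 5.313, giving a regular 24-gon of that circumradius (area = (24/2)·5.313²·sin(360°/24) = 87.68 mm²); After intersecting: the cone at (11, -1) partially overlaps the result so far; clipping to the common part keeps 56.94 mm² — area = 56.94 mm². Overall, the cross-section is a single solid region. Net area = 56.94 mm².

56.94 mm²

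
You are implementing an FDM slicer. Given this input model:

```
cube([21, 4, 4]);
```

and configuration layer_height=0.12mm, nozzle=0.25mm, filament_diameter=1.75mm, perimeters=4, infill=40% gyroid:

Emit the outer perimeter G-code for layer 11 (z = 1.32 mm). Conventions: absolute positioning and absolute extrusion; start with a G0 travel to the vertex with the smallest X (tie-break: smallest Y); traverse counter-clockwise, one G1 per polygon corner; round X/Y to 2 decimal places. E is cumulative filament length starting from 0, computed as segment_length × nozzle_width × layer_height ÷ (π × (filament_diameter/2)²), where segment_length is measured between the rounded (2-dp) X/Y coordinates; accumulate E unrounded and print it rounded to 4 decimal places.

G0 X0.00 Y0.00 Z1.32
G1 X21.00 Y0.00 E0.2619
G1 X21.00 Y4.00 E0.3118
G1 X0.00 Y4.00 E0.5737
G1 X0.00 Y0.00 E0.6236

At z = 1.32 mm: the cube (footprint 21×4) is included at this height. The outline is a single polygon with 4 vertices. Extrusion per mm of travel: 0.25 × 0.12 / (π × 0.875²) = 0.012473. Accumulating E over each segment gives final E = 0.6236.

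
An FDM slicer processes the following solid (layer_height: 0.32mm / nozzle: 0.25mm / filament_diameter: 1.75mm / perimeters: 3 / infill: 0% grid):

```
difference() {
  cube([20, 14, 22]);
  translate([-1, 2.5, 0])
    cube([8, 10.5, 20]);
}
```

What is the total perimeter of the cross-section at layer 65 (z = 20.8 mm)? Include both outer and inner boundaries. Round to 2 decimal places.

68.00 mm

At z = 20.8 mm: the cube is present — its section is the full 20×14 rectangle (perimeter 68.00 mm); the cube at (-1, 2.5) does not reach this height (z outside [0, 20]); Taking the first minus the rest: none of the subtracted shapes is present at this height, so the 20×14 cube is unchanged — boundary = 68.00 mm. Overall, the cross-section is a single solid region. Total boundary length (outer) = 68.00 mm.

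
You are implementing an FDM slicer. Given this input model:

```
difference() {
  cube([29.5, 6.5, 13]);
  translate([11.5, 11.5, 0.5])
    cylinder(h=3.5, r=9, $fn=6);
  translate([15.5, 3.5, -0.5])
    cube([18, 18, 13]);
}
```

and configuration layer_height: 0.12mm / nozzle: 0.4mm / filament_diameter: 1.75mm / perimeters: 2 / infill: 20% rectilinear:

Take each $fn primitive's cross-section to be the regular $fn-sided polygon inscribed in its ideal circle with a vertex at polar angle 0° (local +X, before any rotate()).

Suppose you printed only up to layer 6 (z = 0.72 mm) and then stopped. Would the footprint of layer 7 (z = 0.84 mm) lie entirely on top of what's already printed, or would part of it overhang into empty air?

entirely on top

Compare the two slices. At z = 0.72: the cube (footprint 29.5×6.5) is included at this height (area 191.75 mm²); the r=9 cylinder at (11.5, 11.5) contributes a regular 6-gon of circumradius 9 (area = (6/2)·9.000²·sin(360°/6) = 210.44 mm²); the cube at (15.5, 3.5) is present — its section is the full 18×18 rectangle (area 324.00 mm²); Taking the first minus the rest: starting from the 29.5×6.5 cube (191.75 mm²), the r=9 cylinder at (11.5, 11.5) partially overlaps it — only the 29.66 mm² overlap (of its 210.44 mm²) is removed, clipping the outline; the 18×18 cube at (15.5, 3.5) partially overlaps it — only the 38.35 mm² overlap (of its 324.00 mm²) is removed, clipping the outline — area = 123.75 mm². At z = 0.84: the cube (footprint 29.5×6.5) is included at this height (area 191.75 mm²); the r=9 cylinder at (11.5, 11.5) contributes a regular 6-gon of circumradius 9 (area = (6/2)·9.000²·sin(360°/6) = 210.44 mm²); the cube at (15.5, 3.5) (footprint 18×18) is included at this height (area 324.00 mm²); Subtracting the remaining from the first: starting from the 29.5×6.5 cube (191.75 mm²), the r=9 cylinder at (11.5, 11.5) partially overlaps it — only the 29.66 mm² overlap (of its 210.44 mm²) is removed, clipping the outline; the 18×18 cube at (15.5, 3.5) partially overlaps it — only the 38.35 mm² overlap (of its 324.00 mm²) is removed, clipping the outline — area = 123.75 mm². Checking containment: the cross-section at z = 0.84 is a subset of the cross-section at z = 0.72.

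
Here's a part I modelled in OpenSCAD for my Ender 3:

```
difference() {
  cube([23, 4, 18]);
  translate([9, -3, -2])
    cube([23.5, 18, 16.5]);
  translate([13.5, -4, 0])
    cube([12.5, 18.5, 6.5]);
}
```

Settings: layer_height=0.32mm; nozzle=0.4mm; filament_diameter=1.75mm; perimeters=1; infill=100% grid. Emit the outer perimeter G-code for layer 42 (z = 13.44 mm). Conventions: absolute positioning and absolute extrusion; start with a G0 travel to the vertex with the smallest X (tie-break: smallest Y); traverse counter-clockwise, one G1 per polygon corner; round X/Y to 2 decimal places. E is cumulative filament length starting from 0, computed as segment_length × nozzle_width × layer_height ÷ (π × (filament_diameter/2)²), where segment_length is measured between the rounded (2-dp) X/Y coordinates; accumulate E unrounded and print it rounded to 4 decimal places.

G0 X0.00 Y0.00 Z13.44
G1 X9.00 Y0.00 E0.4789
G1 X9.00 Y4.00 E0.6918
G1 X0.00 Y4.00 E1.1708
G1 X0.00 Y0.00 E1.3836

At z = 13.44 mm: the 23×4 cube contributes its full rectangle; the cube at (9, -3) is present — its section is the full 23.5×18 rectangle; the cube at (13.5, -4) does not reach this height (z outside [0, 6.5]); After the difference (first − rest): starting from the 23×4 cube, the 23.5×18 cube at (9, -3) partially overlaps it — only the 56.00 mm² overlap (of its 423.00 mm²) is removed, clipping the outline — 1 connected region. The outline is a single polygon with 4 vertices. Extrusion per mm of travel: 0.4 × 0.32 / (π × 0.875²) = 0.053216. Accumulating E over each segment gives final E = 1.3836.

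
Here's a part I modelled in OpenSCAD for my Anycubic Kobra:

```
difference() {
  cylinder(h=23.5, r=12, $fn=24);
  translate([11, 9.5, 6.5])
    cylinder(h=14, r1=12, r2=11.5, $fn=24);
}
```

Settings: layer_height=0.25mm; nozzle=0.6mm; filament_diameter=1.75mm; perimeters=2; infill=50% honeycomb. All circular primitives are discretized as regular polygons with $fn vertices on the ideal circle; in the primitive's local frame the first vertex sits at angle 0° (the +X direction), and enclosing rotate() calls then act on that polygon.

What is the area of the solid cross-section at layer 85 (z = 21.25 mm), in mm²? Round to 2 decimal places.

447.24 mm²

At z = 21.25 mm: the r=12 cylinder gives a regular 24-gon of circumradius 12 (constant along its height) (area = (24/2)·12.000²·sin(360°/24) = 447.24 mm²); the cone at (11, 9.5) is not intersected at this z (z outside [6.5, 20.5]); Taking the first minus the rest: none of the subtracted shapes is present at this height, so the r=12 cylinder is unchanged — area = 447.24 mm². Overall, the cross-section is a single solid region. Net area = 447.24 mm².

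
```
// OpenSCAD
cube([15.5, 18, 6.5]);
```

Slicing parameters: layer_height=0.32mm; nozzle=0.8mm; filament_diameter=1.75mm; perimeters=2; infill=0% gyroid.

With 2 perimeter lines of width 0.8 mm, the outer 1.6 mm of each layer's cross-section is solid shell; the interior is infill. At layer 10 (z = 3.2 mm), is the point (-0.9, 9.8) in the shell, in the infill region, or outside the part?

outside

At z = 3.2 mm: the cube is present — its section is the full 15.5×18 rectangle. Overall, the cross-section is a single solid region. The nearest boundary edge runs (0.00, 18.00)→(0.00, 0.00); distance from the point to it = 0.90 mm. The point is not inside any of the regions above, so it lies outside the cross-section (0.90 mm from the nearest boundary).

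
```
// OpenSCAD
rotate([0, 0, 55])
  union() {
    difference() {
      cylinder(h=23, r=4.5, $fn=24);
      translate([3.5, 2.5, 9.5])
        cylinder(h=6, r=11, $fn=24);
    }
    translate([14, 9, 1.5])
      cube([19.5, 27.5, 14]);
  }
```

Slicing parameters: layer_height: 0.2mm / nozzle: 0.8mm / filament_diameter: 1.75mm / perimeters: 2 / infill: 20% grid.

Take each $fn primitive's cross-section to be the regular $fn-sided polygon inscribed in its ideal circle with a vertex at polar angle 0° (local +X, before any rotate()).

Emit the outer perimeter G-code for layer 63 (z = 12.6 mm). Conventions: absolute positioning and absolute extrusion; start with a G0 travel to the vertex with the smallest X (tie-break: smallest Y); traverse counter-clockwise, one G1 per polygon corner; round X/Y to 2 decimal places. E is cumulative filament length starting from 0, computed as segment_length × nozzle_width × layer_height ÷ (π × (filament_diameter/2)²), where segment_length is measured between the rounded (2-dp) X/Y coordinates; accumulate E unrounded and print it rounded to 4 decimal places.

At z = 12.6 mm: the cylinder: section is a regular 24-gon, circumradius r=4.5; the r=11 cylinder at (3.5, 2.5) contributes a regular 24-gon of circumradius 11; Subtracting the remaining from the first: starting from the r=4.5 cylinder, the r=11 cylinder at (3.5, 2.5) covers all of what remains (removes everything) — nothing remains; the cube at (14, 9) (footprint 19.5×27.5) is included at this height; Merging all regions: only the 19.5×27.5 cube at (14, 9) is present, so the union is just that shape — 1 connected region; (whole slice rotated 55° about Z — lengths, areas and connectivity unchanged). The outline is a single polygon with 4 vertices. Extrusion per mm of travel: 0.8 × 0.2 / (π × 0.875²) = 0.066520. Accumulating E over each segment gives final E = 6.2530.

G0 X-21.87 Y32.40 Z12.60
G1 X0.66 Y16.63 E1.8294
G1 X11.84 Y32.60 E3.1261
G1 X-10.68 Y48.38 E4.9553
G1 X-21.87 Y32.40 E6.2530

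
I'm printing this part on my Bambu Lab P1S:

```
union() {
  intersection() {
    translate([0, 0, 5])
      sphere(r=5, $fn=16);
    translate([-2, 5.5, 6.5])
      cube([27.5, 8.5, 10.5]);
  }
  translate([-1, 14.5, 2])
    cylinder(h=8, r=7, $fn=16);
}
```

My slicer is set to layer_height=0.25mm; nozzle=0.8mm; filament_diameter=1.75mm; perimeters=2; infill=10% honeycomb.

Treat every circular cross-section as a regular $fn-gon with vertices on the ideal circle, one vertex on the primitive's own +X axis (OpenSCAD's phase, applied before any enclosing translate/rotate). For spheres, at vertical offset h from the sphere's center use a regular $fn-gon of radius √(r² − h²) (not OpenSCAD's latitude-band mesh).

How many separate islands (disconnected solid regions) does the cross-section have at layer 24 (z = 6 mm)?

At z = 6 mm: the r=5 sphere slices to a regular 16-gon of circumradius 4.899 (√(r²−h²) with h=1 from center); the cube at (-2, 5.5) is not intersected at this z (z outside [6.5, 17]); After intersecting: at least one operand is absent at this height, so nothing remains; the r=7 cylinder at (-1, 14.5) gives a regular 16-gon of circumradius 7 (constant along its height); Combining (union): only the r=7 cylinder at (-1, 14.5) is present, so the union is just that shape — 1 connected region. Overall, the cross-section is a single solid region. Island count = 1.

1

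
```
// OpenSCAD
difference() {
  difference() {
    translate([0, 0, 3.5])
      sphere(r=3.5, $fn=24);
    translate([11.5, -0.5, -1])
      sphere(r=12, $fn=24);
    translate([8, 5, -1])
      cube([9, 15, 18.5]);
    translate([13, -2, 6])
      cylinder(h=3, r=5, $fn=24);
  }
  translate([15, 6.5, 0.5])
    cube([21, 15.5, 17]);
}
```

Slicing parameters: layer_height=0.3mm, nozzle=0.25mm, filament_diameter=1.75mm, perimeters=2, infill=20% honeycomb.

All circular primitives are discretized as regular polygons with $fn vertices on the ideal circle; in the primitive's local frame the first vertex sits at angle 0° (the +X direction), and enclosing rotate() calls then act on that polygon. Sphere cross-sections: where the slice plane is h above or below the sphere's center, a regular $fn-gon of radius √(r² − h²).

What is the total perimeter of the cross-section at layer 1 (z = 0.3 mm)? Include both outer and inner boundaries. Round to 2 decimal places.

6.74 mm

At z = 0.3 mm: the r=3.5 sphere contributes a regular 24-gon of circumradius √(3.5²−3.2²) = 1.418 (perimeter = 2·24·1.418·sin(180°/24) = 8.88 mm); the sphere at (11.5, -0.5): section is a regular 24-gon, circumradius = √(r²−h²) = √(12²−1.3²) = 11.929 (perimeter = 2·24·11.929·sin(180°/24) = 74.74 mm); the cube at (8, 5) (footprint 9×15) is included at this height (perimeter 48.00 mm); the cylinder at (13, -2) is absent (z outside [6, 9]); Taking the first minus the rest: starting from the r=3.5 sphere, the r=12 sphere at (11.5, -0.5) partially overlaps it — only the 4.03 mm² overlap (of its 441.99 mm²) is removed, clipping the outline; the 9×15 cube at (8, 5) misses the remaining region (no effect) — boundary = 6.74 mm; the cube at (15, 6.5) does not reach this height (z outside [0.5, 17.5]); Taking the first minus the rest: none of the subtracted shapes is present at this height, so the result so far is unchanged — boundary = 6.74 mm. Overall, the cross-section is a single solid region. Total boundary length (outer) = 6.74 mm.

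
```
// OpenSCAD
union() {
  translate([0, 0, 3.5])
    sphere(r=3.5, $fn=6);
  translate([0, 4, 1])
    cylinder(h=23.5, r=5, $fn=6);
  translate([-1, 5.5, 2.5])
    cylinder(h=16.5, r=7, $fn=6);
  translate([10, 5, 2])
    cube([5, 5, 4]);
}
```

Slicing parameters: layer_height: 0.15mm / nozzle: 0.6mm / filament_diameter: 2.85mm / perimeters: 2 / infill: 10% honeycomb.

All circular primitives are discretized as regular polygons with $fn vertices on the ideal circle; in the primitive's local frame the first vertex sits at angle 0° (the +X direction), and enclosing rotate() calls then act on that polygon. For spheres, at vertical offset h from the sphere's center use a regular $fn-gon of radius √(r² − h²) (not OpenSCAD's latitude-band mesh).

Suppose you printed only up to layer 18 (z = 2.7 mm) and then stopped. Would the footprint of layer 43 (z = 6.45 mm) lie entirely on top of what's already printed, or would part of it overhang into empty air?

entirely on top

Compare the two slices. At z = 2.7: the sphere: section is a regular 6-gon, circumradius = √(r²−h²) = √(3.5²−0.8²) = 3.407 (area = (6/2)·3.407²·sin(360°/6) = 30.16 mm²); the cylinder at (0, 4): section is a regular 6-gon, circumradius r=5 (area = (6/2)·5.000²·sin(360°/6) = 64.95 mm²); the cylinder at (-1, 5.5): section is a regular 6-gon, circumradius r=7 (area = (6/2)·7.000²·sin(360°/6) = 127.31 mm²); the cube at (10, 5) (footprint 5×5) is included at this height (area 25.00 mm²); Merging all regions: the regions partially overlap — summed areas 247.42 mm² minus the doubly-counted overlap 83.21 mm² gives 164.21 mm² — area = 164.21 mm². At z = 6.45: the r=3.5 sphere slices to a regular 6-gon of circumradius 1.883 (√(r²−h²) with h=2.95 from center) (area = (6/2)·1.883²·sin(360°/6) = 9.22 mm²); the r=5 cylinder at (0, 4) gives a regular 6-gon of circumradius 5 (constant along its height) (area = (6/2)·5.000²·sin(360°/6) = 64.95 mm²); the cylinder at (-1, 5.5): section is a regular 6-gon, circumradius r=7 (area = (6/2)·7.000²·sin(360°/6) = 127.31 mm²); the cube at (10, 5) does not reach this height (z outside [2, 6]); Taking the union: the regions partially overlap — summed areas 201.47 mm² minus the doubly-counted overlap 71.50 mm² gives 129.98 mm² — area = 129.98 mm². Checking containment: the cross-section at z = 6.45 is a subset of the cross-section at z = 2.7.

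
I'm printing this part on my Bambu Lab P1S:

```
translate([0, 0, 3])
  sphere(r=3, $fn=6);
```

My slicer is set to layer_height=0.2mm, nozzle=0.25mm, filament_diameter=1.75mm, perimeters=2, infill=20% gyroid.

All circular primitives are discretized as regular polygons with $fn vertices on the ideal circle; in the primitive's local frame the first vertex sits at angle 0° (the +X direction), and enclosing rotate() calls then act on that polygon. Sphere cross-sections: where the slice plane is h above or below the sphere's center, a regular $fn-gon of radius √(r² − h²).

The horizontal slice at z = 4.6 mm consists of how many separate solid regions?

1

At z = 4.6 mm: the r=3 sphere contributes a regular 6-gon of circumradius √(3²−1.6²) = 2.538. The result has 1 disconnected region.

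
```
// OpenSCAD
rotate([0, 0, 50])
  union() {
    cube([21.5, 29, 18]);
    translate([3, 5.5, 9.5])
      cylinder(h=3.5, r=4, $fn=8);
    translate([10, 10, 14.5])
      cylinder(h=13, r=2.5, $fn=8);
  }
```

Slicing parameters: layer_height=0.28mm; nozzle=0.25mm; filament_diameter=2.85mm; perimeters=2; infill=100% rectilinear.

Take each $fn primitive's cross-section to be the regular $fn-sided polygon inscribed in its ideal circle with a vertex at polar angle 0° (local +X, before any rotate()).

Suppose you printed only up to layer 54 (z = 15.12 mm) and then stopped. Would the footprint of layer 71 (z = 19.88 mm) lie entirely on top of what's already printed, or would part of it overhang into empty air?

Compare the two slices. At z = 15.12: the cube (footprint 21.5×29) is included at this height (area 623.50 mm²); the cylinder at (3, 5.5) is not intersected at this z (z outside [9.5, 13]); the r=2.5 cylinder at (10, 10) gives a regular 8-gon of circumradius 2.5 (constant along its height) (area = (8/2)·2.500²·sin(360°/8) = 17.68 mm²); Combining (union): the r=2.5 cylinder at (10, 10) lies entirely inside the 21.5×29 cube, so the union is just the 21.5×29 cube — area = 623.50 mm²; (rotated 50° about Z; rotation is an isometry so areas/perimeters/island counts are preserved). At z = 19.88: the cube does not reach this height (z outside [0, 18]); the cylinder at (3, 5.5) does not reach this height (z outside [9.5, 13]); the r=2.5 cylinder at (10, 10) gives a regular 8-gon of circumradius 2.5 (constant along its height) (area = (8/2)·2.500²·sin(360°/8) = 17.68 mm²); Combining (union): only the r=2.5 cylinder at (10, 10) is present, so the union is just that shape — area = 17.68 mm²; (whole slice rotated 50° about Z — lengths, areas and connectivity unchanged). Checking containment: the cross-section at z = 19.88 is a subset of the cross-section at z = 15.12.

entirely on top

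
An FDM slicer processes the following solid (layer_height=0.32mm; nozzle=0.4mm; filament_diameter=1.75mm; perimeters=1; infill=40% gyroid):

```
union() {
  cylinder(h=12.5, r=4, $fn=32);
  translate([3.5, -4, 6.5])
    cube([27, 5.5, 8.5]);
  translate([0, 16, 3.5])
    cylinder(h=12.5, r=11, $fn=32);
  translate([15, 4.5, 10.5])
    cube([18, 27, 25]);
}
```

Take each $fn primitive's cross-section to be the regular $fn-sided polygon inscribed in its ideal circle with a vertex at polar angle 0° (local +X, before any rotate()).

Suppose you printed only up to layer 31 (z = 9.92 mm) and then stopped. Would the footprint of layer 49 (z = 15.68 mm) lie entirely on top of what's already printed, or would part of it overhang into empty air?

Compare the two slices. At z = 9.92: the r=4 cylinder contributes a regular 32-gon of circumradius 4 (area = (32/2)·4.000²·sin(360°/32) = 49.94 mm²); the cube at (3.5, -4) (footprint 27×5.5) is included at this height (area 148.50 mm²); the r=11 cylinder at (0, 16) gives a regular 32-gon of circumradius 11 (constant along its height) (area = (32/2)·11.000²·sin(360°/32) = 377.69 mm²); the cube at (15, 4.5) does not reach this height (z outside [10.5, 35.5]); Merging all regions: the regions partially overlap — summed areas 576.14 mm² minus the doubly-counted overlap 1.21 mm² gives 574.92 mm² — area = 574.92 mm². At z = 15.68: the cylinder is not intersected at this z (z outside [0, 12.5]); the cube at (3.5, -4) does not reach this height (z outside [6.5, 15]); the r=11 cylinder at (0, 16) contributes a regular 32-gon of circumradius 11 (area = (32/2)·11.000²·sin(360°/32) = 377.69 mm²); the cube at (15, 4.5) is present — its section is the full 18×27 rectangle (area 486.00 mm²); Taking the union: the 2 present regions are separate (no shared area or edge), so areas and boundary lengths simply add and each stays a separate island — area = 863.69 mm². Checking containment: at z = 15.68 the cross-section extends beyond the z = 9.92 cross-section by about 486.00 mm².

part overhangs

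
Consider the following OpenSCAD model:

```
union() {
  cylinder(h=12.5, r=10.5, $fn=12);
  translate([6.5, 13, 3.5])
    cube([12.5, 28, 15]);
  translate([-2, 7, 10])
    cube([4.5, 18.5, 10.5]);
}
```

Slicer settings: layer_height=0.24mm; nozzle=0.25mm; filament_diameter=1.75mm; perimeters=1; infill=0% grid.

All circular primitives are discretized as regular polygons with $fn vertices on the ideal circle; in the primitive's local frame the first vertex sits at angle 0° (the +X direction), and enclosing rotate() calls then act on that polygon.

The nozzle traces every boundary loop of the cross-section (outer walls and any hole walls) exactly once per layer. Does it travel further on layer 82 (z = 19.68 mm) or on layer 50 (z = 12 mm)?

Layer 82 (z = 19.68): the cylinder does not reach this height (z outside [0, 12.5]); the cube at (6.5, 13) does not reach this height (z outside [3.5, 18.5]); the 4.5×18.5 cube at (-2, 7) contributes its full rectangle (perimeter 46.00 mm); Taking the union: only the 4.5×18.5 cube at (-2, 7) is present, so the union is just that shape — boundary = 46.00 mm. So its perimeter = 46.00 mm. Layer 50 (z = 12): the r=10.5 cylinder contributes a regular 12-gon of circumradius 10.5 (perimeter = 2·12·10.500·sin(180°/12) = 65.22 mm); the cube at (6.5, 13) (footprint 12.5×28) is included at this height (perimeter 81.00 mm); the cube at (-2, 7) (footprint 4.5×18.5) is included at this height (perimeter 46.00 mm); Merging all regions: the regions partially overlap (shared area 14.38 mm²), so the edge portions inside another operand are dropped and the merged outline is re-measured after clipping — boundary = 177.27 mm. So its perimeter = 177.27 mm. Layer 50 is larger (177.27 vs 46.00 mm).

layer 50 (z = 12 mm)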